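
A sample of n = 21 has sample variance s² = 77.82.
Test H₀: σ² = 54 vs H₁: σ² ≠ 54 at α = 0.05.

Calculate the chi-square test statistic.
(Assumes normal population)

Answer: χ² = 28.8222, fail to reject H₀

Derivation:
df = n - 1 = 20
χ² = (n-1)s²/σ₀² = 20×77.82/54 = 28.8222
Critical values: χ²_{0.975,20} = 9.591, χ²_{0.025,20} = 34.170
Rejection region: χ² < 9.591 or χ² > 34.170
Decision: fail to reject H₀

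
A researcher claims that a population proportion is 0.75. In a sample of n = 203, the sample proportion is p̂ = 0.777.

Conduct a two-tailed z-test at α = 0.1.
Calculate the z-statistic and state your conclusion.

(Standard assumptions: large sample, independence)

H₀: p = 0.75, H₁: p ≠ 0.75
Standard error: SE = √(p₀(1-p₀)/n) = √(0.75×0.25/203) = 0.030392
z-statistic: z = (p̂ - p₀)/SE = (0.777 - 0.75)/0.030392 = 0.8884
Critical value: z_0.05 = ±1.645
p-value = 0.3743
Decision: fail to reject H₀ at α = 0.1

Answer: z = 0.8884, fail to reject H₀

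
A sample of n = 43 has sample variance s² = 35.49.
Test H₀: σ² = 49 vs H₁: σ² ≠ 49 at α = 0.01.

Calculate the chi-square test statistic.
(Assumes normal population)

Answer: χ² = 30.4200, fail to reject H₀

Derivation:
df = n - 1 = 42
χ² = (n-1)s²/σ₀² = 42×35.49/49 = 30.4200
Critical values: χ²_{0.995,42} = 22.138, χ²_{0.005,42} = 69.336
Rejection region: χ² < 22.138 or χ² > 69.336
Decision: fail to reject H₀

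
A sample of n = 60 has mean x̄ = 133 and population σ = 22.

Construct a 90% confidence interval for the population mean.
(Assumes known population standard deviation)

Answer: (128.3279, 137.6721)

Derivation:
Confidence level: 90%, α = 0.1
z_0.05 = 1.645
SE = σ/√n = 22/√60 = 2.8402
Margin of error = 1.645 × 2.8402 = 4.6721
CI: x̄ ± margin = 133 ± 4.6721
CI: (128.3279, 137.6721)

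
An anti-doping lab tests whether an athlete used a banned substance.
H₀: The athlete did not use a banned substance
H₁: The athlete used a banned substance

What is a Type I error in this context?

Answer: Falsely accusing a clean athlete of doping

Derivation:
Type I error: rejecting H₀ when it is actually true (false positive).
Type II error: failing to reject H₀ when H₁ is actually true (false negative).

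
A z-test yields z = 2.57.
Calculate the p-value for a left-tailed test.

For z = 2.57:
p = P(Z < 2.57) = Φ(2.57) = 0.9949

Answer: p-value ≈ 0.9949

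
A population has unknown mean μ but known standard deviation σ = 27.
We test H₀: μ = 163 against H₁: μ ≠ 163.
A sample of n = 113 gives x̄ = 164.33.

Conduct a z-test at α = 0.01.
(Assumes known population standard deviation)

Standard error: SE = σ/√n = 27/√113 = 2.5399
z-statistic: z = (x̄ - μ₀)/SE = (164.33 - 163)/2.5399 = 0.5236
Critical value: ±2.576
p-value = 0.6006
Decision: fail to reject H₀

Answer: z = 0.5236, fail to reject H₀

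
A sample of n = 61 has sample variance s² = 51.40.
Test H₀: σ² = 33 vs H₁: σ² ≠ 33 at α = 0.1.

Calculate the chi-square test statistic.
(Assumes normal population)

Answer: χ² = 93.4545, reject H₀

Derivation:
df = n - 1 = 60
χ² = (n-1)s²/σ₀² = 60×51.40/33 = 93.4545
Critical values: χ²_{0.95,60} = 43.188, χ²_{0.05,60} = 79.082
Rejection region: χ² < 43.188 or χ² > 79.082
Decision: reject H₀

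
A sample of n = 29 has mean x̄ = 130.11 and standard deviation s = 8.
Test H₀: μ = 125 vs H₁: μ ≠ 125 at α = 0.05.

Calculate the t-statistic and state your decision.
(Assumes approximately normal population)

df = n - 1 = 28
SE = s/√n = 8/√29 = 1.4856
t = (x̄ - μ₀)/SE = (130.11 - 125)/1.4856 = 3.4397
Critical value: t_{0.025,28} = ±2.048
p-value ≈ 0.0018
Decision: reject H₀

Answer: t = 3.4397, reject H₀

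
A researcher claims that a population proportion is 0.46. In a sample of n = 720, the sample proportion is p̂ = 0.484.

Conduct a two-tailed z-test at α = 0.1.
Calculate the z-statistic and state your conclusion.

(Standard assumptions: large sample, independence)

H₀: p = 0.46, H₁: p ≠ 0.46
Standard error: SE = √(p₀(1-p₀)/n) = √(0.46×0.54/720) = 0.018574
z-statistic: z = (p̂ - p₀)/SE = (0.484 - 0.46)/0.018574 = 1.2921
Critical value: z_0.05 = ±1.645
p-value = 0.1963
Decision: fail to reject H₀ at α = 0.1

Answer: z = 1.2921, fail to reject H₀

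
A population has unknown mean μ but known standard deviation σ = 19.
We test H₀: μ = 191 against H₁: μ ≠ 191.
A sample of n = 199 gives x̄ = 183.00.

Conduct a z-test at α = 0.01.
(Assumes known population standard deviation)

Standard error: SE = σ/√n = 19/√199 = 1.3469
z-statistic: z = (x̄ - μ₀)/SE = (183.00 - 191)/1.3469 = -5.9396
Critical value: ±2.576
p-value < 0.0001
Decision: reject H₀

Answer: z = -5.9396, reject H₀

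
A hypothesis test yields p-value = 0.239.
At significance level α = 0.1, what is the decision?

Compare p-value to α:
0.239 ≥ 0.1
Decision: fail to reject H₀

Answer: fail to reject H₀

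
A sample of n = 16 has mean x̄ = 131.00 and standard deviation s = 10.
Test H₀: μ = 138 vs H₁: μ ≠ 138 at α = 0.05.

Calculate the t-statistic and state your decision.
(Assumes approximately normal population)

df = n - 1 = 15
SE = s/√n = 10/√16 = 2.5000
t = (x̄ - μ₀)/SE = (131.00 - 138)/2.5000 = -2.8000
Critical value: t_{0.025,15} = ±2.131
p-value ≈ 0.0135
Decision: reject H₀

Answer: t = -2.8000, reject H₀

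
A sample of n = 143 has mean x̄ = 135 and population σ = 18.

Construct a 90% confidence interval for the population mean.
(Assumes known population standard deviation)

Answer: (132.5239, 137.4761)

Derivation:
Confidence level: 90%, α = 0.1
z_0.05 = 1.645
SE = σ/√n = 18/√143 = 1.5052
Margin of error = 1.645 × 1.5052 = 2.4761
CI: x̄ ± margin = 135 ± 2.4761
CI: (132.5239, 137.4761)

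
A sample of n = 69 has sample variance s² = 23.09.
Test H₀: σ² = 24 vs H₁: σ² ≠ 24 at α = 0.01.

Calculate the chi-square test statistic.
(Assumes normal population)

Answer: χ² = 65.4217, fail to reject H₀

Derivation:
df = n - 1 = 68
χ² = (n-1)s²/σ₀² = 68×23.09/24 = 65.4217
Critical values: χ²_{0.995,68} = 41.713, χ²_{0.005,68} = 101.776
Rejection region: χ² < 41.713 or χ² > 101.776
Decision: fail to reject H₀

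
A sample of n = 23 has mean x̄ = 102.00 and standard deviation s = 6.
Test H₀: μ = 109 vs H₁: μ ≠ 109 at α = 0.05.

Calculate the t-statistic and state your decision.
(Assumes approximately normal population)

Answer: t = -5.5951, reject H₀

Derivation:
df = n - 1 = 22
SE = s/√n = 6/√23 = 1.2511
t = (x̄ - μ₀)/SE = (102.00 - 109)/1.2511 = -5.5951
Critical value: t_{0.025,22} = ±2.074
p-value < 0.0001
Decision: reject H₀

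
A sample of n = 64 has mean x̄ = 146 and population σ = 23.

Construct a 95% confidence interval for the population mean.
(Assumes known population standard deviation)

Confidence level: 95%, α = 0.05
z_0.025 = 1.960
SE = σ/√n = 23/√64 = 2.8750
Margin of error = 1.960 × 2.8750 = 5.6350
CI: x̄ ± margin = 146 ± 5.6350
CI: (140.3650, 151.6350)

Answer: (140.3650, 151.6350)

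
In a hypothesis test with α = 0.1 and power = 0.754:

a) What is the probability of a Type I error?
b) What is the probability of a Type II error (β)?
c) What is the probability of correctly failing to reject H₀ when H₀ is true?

a) Type I error probability = α = 0.1
b) Power = P(reject H₀ | H₁ true) = 1 - β = 0.754, so Type II error probability = β = 1 - Power = 0.246
c) P(fail to reject H₀ | H₀ true) = 1 - α = 0.9

Answer: a) 0.1, b) 0.246, c) 0.9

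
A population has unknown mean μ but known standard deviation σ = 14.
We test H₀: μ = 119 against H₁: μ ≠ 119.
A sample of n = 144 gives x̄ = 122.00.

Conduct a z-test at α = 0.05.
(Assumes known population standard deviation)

Answer: z = 2.5714, reject H₀

Derivation:
Standard error: SE = σ/√n = 14/√144 = 1.1667
z-statistic: z = (x̄ - μ₀)/SE = (122.00 - 119)/1.1667 = 2.5714
Critical value: ±1.960
p-value = 0.0101
Decision: reject H₀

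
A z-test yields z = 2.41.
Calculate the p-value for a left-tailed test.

For z = 2.41:
p = P(Z < 2.41) = Φ(2.41) = 0.9920

Answer: p-value ≈ 0.9920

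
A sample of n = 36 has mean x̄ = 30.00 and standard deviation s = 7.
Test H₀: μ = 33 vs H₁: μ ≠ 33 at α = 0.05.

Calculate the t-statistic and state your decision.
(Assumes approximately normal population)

df = n - 1 = 35
SE = s/√n = 7/√36 = 1.1667
t = (x̄ - μ₀)/SE = (30.00 - 33)/1.1667 = -2.5714
Critical value: t_{0.025,35} = ±2.030
p-value ≈ 0.0145
Decision: reject H₀

Answer: t = -2.5714, reject H₀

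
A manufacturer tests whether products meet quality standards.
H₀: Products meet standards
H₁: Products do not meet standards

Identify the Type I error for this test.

Answer: Rejecting good products that actually meet standards

Derivation:
Type I error: rejecting H₀ when it is actually true (false positive).
Type II error: failing to reject H₀ when H₁ is actually true (false negative).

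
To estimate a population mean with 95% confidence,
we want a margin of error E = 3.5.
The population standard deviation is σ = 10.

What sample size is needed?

Answer: n = 32

Derivation:
z_0.025 = 1.960
n = (z×σ/E)² = (1.960×10/3.5)²
n = 31.3600
Round up: n = 32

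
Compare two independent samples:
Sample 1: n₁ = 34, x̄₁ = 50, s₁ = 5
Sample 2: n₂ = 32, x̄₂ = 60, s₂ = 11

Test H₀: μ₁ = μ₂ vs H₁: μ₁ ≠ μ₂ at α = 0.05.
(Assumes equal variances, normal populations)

Pooled variance: s²_p = [33×5² + 31×11²]/(64) = 71.5000
s_p = 8.4558
SE = s_p×√(1/n₁ + 1/n₂) = 8.4558×√(1/34 + 1/32) = 2.0826
t = (x̄₁ - x̄₂)/SE = (50 - 60)/2.0826 = -4.8017
df = 64, t-critical = ±1.998
Decision: reject H₀

Answer: t = -4.8017, reject H₀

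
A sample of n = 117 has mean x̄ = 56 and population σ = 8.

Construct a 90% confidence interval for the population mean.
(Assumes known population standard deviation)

Answer: (54.7834, 57.2166)

Derivation:
Confidence level: 90%, α = 0.1
z_0.05 = 1.645
SE = σ/√n = 8/√117 = 0.7396
Margin of error = 1.645 × 0.7396 = 1.2166
CI: x̄ ± margin = 56 ± 1.2166
CI: (54.7834, 57.2166)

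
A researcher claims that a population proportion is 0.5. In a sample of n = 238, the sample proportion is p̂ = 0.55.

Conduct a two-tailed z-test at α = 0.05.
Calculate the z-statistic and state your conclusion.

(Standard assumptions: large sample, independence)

H₀: p = 0.5, H₁: p ≠ 0.5
Standard error: SE = √(p₀(1-p₀)/n) = √(0.5×0.5/238) = 0.032410
z-statistic: z = (p̂ - p₀)/SE = (0.55 - 0.5)/0.032410 = 1.5427
Critical value: z_0.025 = ±1.960
p-value = 0.1229
Decision: fail to reject H₀ at α = 0.05

Answer: z = 1.5427, fail to reject H₀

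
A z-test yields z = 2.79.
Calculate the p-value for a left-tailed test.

For z = 2.79:
p = P(Z < 2.79) = Φ(2.79) = 0.9974

Answer: p-value ≈ 0.9974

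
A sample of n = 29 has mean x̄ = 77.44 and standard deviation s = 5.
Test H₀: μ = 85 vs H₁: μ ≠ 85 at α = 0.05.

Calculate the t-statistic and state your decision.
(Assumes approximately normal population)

Answer: t = -8.1422, reject H₀

Derivation:
df = n - 1 = 28
SE = s/√n = 5/√29 = 0.9285
t = (x̄ - μ₀)/SE = (77.44 - 85)/0.9285 = -8.1422
Critical value: t_{0.025,28} = ±2.048
p-value < 0.0001
Decision: reject H₀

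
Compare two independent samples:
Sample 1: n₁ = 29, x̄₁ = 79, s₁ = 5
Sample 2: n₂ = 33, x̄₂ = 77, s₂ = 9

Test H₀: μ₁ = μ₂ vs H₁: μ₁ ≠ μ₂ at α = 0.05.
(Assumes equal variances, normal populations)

Pooled variance: s²_p = [28×5² + 32×9²]/(60) = 54.8667
s_p = 7.4072
SE = s_p×√(1/n₁ + 1/n₂) = 7.4072×√(1/29 + 1/33) = 1.8854
t = (x̄₁ - x̄₂)/SE = (79 - 77)/1.8854 = 1.0608
df = 60, t-critical = ±2.000
Decision: fail to reject H₀

Answer: t = 1.0608, fail to reject H₀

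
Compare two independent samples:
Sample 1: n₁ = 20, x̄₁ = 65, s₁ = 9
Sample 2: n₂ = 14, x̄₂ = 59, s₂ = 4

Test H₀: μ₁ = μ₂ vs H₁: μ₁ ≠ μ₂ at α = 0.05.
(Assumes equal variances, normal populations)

Pooled variance: s²_p = [19×9² + 13×4²]/(32) = 54.5938
s_p = 7.3888
SE = s_p×√(1/n₁ + 1/n₂) = 7.3888×√(1/20 + 1/14) = 2.5747
t = (x̄₁ - x̄₂)/SE = (65 - 59)/2.5747 = 2.3304
df = 32, t-critical = ±2.037
Decision: reject H₀

Answer: t = 2.3304, reject H₀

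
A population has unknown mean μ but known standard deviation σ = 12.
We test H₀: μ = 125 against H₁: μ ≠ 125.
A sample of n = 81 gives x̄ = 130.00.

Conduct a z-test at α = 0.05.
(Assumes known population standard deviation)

Answer: z = 3.7501, reject H₀

Derivation:
Standard error: SE = σ/√n = 12/√81 = 1.3333
z-statistic: z = (x̄ - μ₀)/SE = (130.00 - 125)/1.3333 = 3.7501
Critical value: ±1.960
p-value = 0.0002
Decision: reject H₀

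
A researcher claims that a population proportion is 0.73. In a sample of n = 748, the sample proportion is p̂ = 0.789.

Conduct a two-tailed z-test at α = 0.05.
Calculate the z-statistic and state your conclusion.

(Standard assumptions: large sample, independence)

Answer: z = 3.6346, reject H₀

Derivation:
H₀: p = 0.73, H₁: p ≠ 0.73
Standard error: SE = √(p₀(1-p₀)/n) = √(0.73×0.27/748) = 0.016233
z-statistic: z = (p̂ - p₀)/SE = (0.789 - 0.73)/0.016233 = 3.6346
Critical value: z_0.025 = ±1.960
p-value = 0.0003
Decision: reject H₀ at α = 0.05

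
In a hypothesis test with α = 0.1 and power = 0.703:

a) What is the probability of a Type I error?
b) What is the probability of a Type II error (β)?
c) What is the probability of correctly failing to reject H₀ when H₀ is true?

Answer: a) 0.1, b) 0.297, c) 0.9

Derivation:
a) Type I error probability = α = 0.1
b) Power = P(reject H₀ | H₁ true) = 1 - β = 0.703, so Type II error probability = β = 1 - Power = 0.297
c) P(fail to reject H₀ | H₀ true) = 1 - α = 0.9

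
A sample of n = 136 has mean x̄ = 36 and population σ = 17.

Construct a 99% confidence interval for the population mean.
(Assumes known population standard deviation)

Confidence level: 99%, α = 0.01
z_0.005 = 2.576
SE = σ/√n = 17/√136 = 1.4577
Margin of error = 2.576 × 1.4577 = 3.7550
CI: x̄ ± margin = 36 ± 3.7550
CI: (32.2450, 39.7550)

Answer: (32.2450, 39.7550)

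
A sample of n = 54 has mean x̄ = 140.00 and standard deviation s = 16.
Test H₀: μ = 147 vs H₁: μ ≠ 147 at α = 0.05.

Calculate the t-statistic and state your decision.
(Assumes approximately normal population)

Answer: t = -3.2150, reject H₀

Derivation:
df = n - 1 = 53
SE = s/√n = 16/√54 = 2.1773
t = (x̄ - μ₀)/SE = (140.00 - 147)/2.1773 = -3.2150
Critical value: t_{0.025,53} = ±2.006
p-value ≈ 0.0022
Decision: reject H₀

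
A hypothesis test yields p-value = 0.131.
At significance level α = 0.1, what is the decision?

Compare p-value to α:
0.131 ≥ 0.1
Decision: fail to reject H₀

Answer: fail to reject H₀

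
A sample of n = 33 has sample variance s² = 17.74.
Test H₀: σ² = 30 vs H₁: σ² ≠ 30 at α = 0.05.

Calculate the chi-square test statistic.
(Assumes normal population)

df = n - 1 = 32
χ² = (n-1)s²/σ₀² = 32×17.74/30 = 18.9227
Critical values: χ²_{0.975,32} = 18.291, χ²_{0.025,32} = 49.480
Rejection region: χ² < 18.291 or χ² > 49.480
Decision: fail to reject H₀

Answer: χ² = 18.9227, fail to reject H₀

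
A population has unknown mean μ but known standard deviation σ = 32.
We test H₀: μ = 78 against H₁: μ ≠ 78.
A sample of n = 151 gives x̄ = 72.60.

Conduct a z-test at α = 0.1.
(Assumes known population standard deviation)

Standard error: SE = σ/√n = 32/√151 = 2.6041
z-statistic: z = (x̄ - μ₀)/SE = (72.60 - 78)/2.6041 = -2.0737
Critical value: ±1.645
p-value = 0.0381
Decision: reject H₀

Answer: z = -2.0737, reject H₀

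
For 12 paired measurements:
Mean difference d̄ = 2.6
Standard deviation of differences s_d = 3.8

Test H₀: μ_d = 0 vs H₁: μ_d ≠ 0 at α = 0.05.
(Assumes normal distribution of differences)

df = n - 1 = 11
SE = s_d/√n = 3.8/√12 = 1.0970
t = d̄/SE = 2.6/1.0970 = 2.3701
Critical value: t_{0.025,11} = ±2.201
p-value ≈ 0.0371
Decision: reject H₀

Answer: t = 2.3701, reject H₀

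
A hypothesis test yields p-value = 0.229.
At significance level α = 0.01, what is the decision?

Compare p-value to α:
0.229 ≥ 0.01
Decision: fail to reject H₀

Answer: fail to reject H₀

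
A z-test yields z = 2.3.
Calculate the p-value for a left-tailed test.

For z = 2.3:
p = P(Z < 2.3) = Φ(2.3) = 0.9893

Answer: p-value ≈ 0.9893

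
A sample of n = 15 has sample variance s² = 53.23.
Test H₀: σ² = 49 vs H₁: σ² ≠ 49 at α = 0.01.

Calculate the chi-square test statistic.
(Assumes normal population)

Answer: χ² = 15.2086, fail to reject H₀

Derivation:
df = n - 1 = 14
χ² = (n-1)s²/σ₀² = 14×53.23/49 = 15.2086
Critical values: χ²_{0.995,14} = 4.075, χ²_{0.005,14} = 31.319
Rejection region: χ² < 4.075 or χ² > 31.319
Decision: fail to reject H₀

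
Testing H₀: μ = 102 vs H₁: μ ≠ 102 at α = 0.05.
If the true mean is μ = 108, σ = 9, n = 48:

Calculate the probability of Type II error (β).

SE = σ/√n = 9/√48 = 1.2990
Critical values: μ₀ ± z_0.025×SE = 102 ± 1.960×1.2990
Acceptance region: (99.4540, 104.5460)
Under H₁ (μ = 108): z_high = (104.5460 - 108)/1.2990 = -2.6590, z_low = (99.4540 - 108)/1.2990 = -6.5789
β = P(not reject | H₁) = Φ(-2.6590) - Φ(-6.5789) ≈ 0.0039

Answer: β ≈ 0.0039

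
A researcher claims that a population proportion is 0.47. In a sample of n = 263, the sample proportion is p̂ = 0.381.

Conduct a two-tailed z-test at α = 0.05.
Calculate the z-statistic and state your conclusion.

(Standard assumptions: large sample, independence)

Answer: z = -2.8919, reject H₀

Derivation:
H₀: p = 0.47, H₁: p ≠ 0.47
Standard error: SE = √(p₀(1-p₀)/n) = √(0.47×0.53/263) = 0.030776
z-statistic: z = (p̂ - p₀)/SE = (0.381 - 0.47)/0.030776 = -2.8919
Critical value: z_0.025 = ±1.960
p-value = 0.0038
Decision: reject H₀ at α = 0.05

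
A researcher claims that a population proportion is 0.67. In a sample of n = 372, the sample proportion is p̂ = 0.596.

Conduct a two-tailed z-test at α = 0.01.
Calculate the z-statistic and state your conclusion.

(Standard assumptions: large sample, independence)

Answer: z = -3.0354, reject H₀

Derivation:
H₀: p = 0.67, H₁: p ≠ 0.67
Standard error: SE = √(p₀(1-p₀)/n) = √(0.67×0.33/372) = 0.024379
z-statistic: z = (p̂ - p₀)/SE = (0.596 - 0.67)/0.024379 = -3.0354
Critical value: z_0.005 = ±2.576
p-value = 0.0024
Decision: reject H₀ at α = 0.01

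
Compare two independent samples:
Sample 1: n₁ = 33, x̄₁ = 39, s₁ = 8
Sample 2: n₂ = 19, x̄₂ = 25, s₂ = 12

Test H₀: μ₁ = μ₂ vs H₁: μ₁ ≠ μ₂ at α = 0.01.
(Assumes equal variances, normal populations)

Pooled variance: s²_p = [32×8² + 18×12²]/(50) = 92.8000
s_p = 9.6333
SE = s_p×√(1/n₁ + 1/n₂) = 9.6333×√(1/33 + 1/19) = 2.7742
t = (x̄₁ - x̄₂)/SE = (39 - 25)/2.7742 = 5.0465
df = 50, t-critical = ±2.678
Decision: reject H₀

Answer: t = 5.0465, reject H₀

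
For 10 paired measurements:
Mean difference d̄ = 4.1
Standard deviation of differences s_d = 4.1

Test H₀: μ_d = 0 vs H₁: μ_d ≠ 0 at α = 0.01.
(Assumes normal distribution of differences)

Answer: t = 3.1624, fail to reject H₀

Derivation:
df = n - 1 = 9
SE = s_d/√n = 4.1/√10 = 1.2965
t = d̄/SE = 4.1/1.2965 = 3.1624
Critical value: t_{0.005,9} = ±3.250
p-value ≈ 0.0115
Decision: fail to reject H₀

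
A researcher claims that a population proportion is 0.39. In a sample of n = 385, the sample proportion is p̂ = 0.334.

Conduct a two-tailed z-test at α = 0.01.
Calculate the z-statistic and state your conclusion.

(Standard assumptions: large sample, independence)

Answer: z = -2.2528, fail to reject H₀

Derivation:
H₀: p = 0.39, H₁: p ≠ 0.39
Standard error: SE = √(p₀(1-p₀)/n) = √(0.39×0.61/385) = 0.024858
z-statistic: z = (p̂ - p₀)/SE = (0.334 - 0.39)/0.024858 = -2.2528
Critical value: z_0.005 = ±2.576
p-value = 0.0243
Decision: fail to reject H₀ at α = 0.01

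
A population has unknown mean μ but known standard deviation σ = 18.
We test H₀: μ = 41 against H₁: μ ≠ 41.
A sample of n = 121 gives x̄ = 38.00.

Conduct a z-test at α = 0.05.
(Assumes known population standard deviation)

Answer: z = -1.8333, fail to reject H₀

Derivation:
Standard error: SE = σ/√n = 18/√121 = 1.6364
z-statistic: z = (x̄ - μ₀)/SE = (38.00 - 41)/1.6364 = -1.8333
Critical value: ±1.960
p-value = 0.0668
Decision: fail to reject H₀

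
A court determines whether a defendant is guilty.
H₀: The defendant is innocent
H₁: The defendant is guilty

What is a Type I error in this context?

Answer: Convicting an innocent person

Derivation:
Type I error (α): Rejecting H₀ when H₀ is true
Type II error (β): Failing to reject H₀ when H₁ is true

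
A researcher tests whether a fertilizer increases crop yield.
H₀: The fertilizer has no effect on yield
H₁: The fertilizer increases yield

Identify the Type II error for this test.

Answer: Failing to recommend an effective fertilizer

Derivation:
Type I error (α): Rejecting H₀ when H₀ is true
Type II error (β): Failing to reject H₀ when H₁ is true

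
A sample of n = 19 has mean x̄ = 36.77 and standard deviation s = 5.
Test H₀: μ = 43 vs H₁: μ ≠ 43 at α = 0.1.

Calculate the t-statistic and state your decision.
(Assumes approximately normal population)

df = n - 1 = 18
SE = s/√n = 5/√19 = 1.1471
t = (x̄ - μ₀)/SE = (36.77 - 43)/1.1471 = -5.4311
Critical value: t_{0.05,18} = ±1.734
p-value < 0.0001
Decision: reject H₀

Answer: t = -5.4311, reject H₀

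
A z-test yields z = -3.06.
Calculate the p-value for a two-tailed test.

Answer: p-value ≈ 0.0022

Derivation:
For z = -3.06:
p = 2×P(Z > |-3.06|) = 2×(1 - Φ(3.06)) = 0.0022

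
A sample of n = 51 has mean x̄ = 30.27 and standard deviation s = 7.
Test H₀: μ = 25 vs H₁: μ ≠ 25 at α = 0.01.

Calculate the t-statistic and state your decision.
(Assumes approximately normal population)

df = n - 1 = 50
SE = s/√n = 7/√51 = 0.9802
t = (x̄ - μ₀)/SE = (30.27 - 25)/0.9802 = 5.3765
Critical value: t_{0.005,50} = ±2.678
p-value < 0.0001
Decision: reject H₀

Answer: t = 5.3765, reject H₀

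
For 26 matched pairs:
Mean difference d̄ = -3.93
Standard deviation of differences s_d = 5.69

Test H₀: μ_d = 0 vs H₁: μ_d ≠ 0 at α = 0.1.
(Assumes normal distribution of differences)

Answer: t = -3.5218, reject H₀

Derivation:
df = n - 1 = 25
SE = s_d/√n = 5.69/√26 = 1.1159
t = d̄/SE = -3.93/1.1159 = -3.5218
Critical value: t_{0.05,25} = ±1.708
p-value ≈ 0.0017
Decision: reject H₀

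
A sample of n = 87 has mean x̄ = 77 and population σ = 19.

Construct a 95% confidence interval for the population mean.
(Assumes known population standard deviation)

Answer: (73.0075, 80.9925)

Derivation:
Confidence level: 95%, α = 0.05
z_0.025 = 1.960
SE = σ/√n = 19/√87 = 2.0370
Margin of error = 1.960 × 2.0370 = 3.9925
CI: x̄ ± margin = 77 ± 3.9925
CI: (73.0075, 80.9925)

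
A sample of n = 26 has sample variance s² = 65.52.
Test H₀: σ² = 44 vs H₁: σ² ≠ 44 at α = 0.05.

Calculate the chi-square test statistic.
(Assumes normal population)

Answer: χ² = 37.2273, fail to reject H₀

Derivation:
df = n - 1 = 25
χ² = (n-1)s²/σ₀² = 25×65.52/44 = 37.2273
Critical values: χ²_{0.975,25} = 13.120, χ²_{0.025,25} = 40.646
Rejection region: χ² < 13.120 or χ² > 40.646
Decision: fail to reject H₀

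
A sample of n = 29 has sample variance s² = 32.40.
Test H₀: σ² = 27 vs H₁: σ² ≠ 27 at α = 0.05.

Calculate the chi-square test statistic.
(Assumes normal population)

Answer: χ² = 33.6000, fail to reject H₀

Derivation:
df = n - 1 = 28
χ² = (n-1)s²/σ₀² = 28×32.40/27 = 33.6000
Critical values: χ²_{0.975,28} = 15.308, χ²_{0.025,28} = 44.461
Rejection region: χ² < 15.308 or χ² > 44.461
Decision: fail to reject H₀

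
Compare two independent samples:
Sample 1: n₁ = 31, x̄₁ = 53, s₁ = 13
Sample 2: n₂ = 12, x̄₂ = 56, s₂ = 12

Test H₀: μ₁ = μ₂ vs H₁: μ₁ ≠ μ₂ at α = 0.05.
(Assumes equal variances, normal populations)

Answer: t = -0.6926, fail to reject H₀

Derivation:
Pooled variance: s²_p = [30×13² + 11×12²]/(41) = 162.2927
s_p = 12.7394
SE = s_p×√(1/n₁ + 1/n₂) = 12.7394×√(1/31 + 1/12) = 4.3312
t = (x̄₁ - x̄₂)/SE = (53 - 56)/4.3312 = -0.6926
df = 41, t-critical = ±2.020
Decision: fail to reject H₀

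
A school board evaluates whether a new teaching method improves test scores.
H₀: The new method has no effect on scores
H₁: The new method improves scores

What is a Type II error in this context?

Type I error: rejecting H₀ when it is actually true (false positive).
Type II error: failing to reject H₀ when H₁ is actually true (false negative).

Answer: Failing to adopt an effective teaching method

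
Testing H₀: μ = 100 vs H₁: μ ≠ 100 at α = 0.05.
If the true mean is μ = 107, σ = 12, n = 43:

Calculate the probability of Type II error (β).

Answer: β ≈ 0.0311

Derivation:
SE = σ/√n = 12/√43 = 1.8300
Critical values: μ₀ ± z_0.025×SE = 100 ± 1.960×1.8300
Acceptance region: (96.4132, 103.5868)
Under H₁ (μ = 107): z_high = (103.5868 - 107)/1.8300 = -1.8651, z_low = (96.4132 - 107)/1.8300 = -5.7851
β = P(not reject | H₁) = Φ(-1.8651) - Φ(-5.7851) ≈ 0.0311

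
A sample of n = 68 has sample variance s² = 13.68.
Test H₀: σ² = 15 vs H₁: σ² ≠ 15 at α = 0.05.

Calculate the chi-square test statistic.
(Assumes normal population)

df = n - 1 = 67
χ² = (n-1)s²/σ₀² = 67×13.68/15 = 61.1040
Critical values: χ²_{0.975,67} = 46.261, χ²_{0.025,67} = 91.519
Rejection region: χ² < 46.261 or χ² > 91.519
Decision: fail to reject H₀

Answer: χ² = 61.1040, fail to reject H₀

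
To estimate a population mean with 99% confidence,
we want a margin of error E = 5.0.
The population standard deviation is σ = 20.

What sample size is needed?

z_0.005 = 2.576
n = (z×σ/E)² = (2.576×20/5.0)²
n = 106.1724
Round up: n = 107

Answer: n = 107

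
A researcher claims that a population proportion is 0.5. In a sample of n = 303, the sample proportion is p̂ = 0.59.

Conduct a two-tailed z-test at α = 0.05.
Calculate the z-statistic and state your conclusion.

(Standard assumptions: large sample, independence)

Answer: z = 3.1333, reject H₀

Derivation:
H₀: p = 0.5, H₁: p ≠ 0.5
Standard error: SE = √(p₀(1-p₀)/n) = √(0.5×0.5/303) = 0.028724
z-statistic: z = (p̂ - p₀)/SE = (0.59 - 0.5)/0.028724 = 3.1333
Critical value: z_0.025 = ±1.960
p-value = 0.0017
Decision: reject H₀ at α = 0.05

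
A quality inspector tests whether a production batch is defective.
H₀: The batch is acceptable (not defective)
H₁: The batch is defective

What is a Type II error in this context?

Answer: Shipping a defective batch to customers

Derivation:
A Type I error (probability α) occurs when we reject a true H₀.
A Type II error (probability β) occurs when we fail to reject a false H₀.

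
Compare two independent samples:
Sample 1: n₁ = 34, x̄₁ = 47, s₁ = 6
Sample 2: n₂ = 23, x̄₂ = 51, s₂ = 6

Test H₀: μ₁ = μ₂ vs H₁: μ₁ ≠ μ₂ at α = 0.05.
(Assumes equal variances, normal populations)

Answer: t = -2.4693, reject H₀

Derivation:
Pooled variance: s²_p = [33×6² + 22×6²]/(55) = 36.0000
s_p = 6.0000
SE = s_p×√(1/n₁ + 1/n₂) = 6.0000×√(1/34 + 1/23) = 1.6199
t = (x̄₁ - x̄₂)/SE = (47 - 51)/1.6199 = -2.4693
df = 55, t-critical = ±2.004
Decision: reject H₀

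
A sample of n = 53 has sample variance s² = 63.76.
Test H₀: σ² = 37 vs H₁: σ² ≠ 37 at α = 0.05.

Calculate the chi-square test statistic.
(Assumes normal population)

Answer: χ² = 89.6086, reject H₀

Derivation:
df = n - 1 = 52
χ² = (n-1)s²/σ₀² = 52×63.76/37 = 89.6086
Critical values: χ²_{0.975,52} = 33.968, χ²_{0.025,52} = 73.810
Rejection region: χ² < 33.968 or χ² > 73.810
Decision: reject H₀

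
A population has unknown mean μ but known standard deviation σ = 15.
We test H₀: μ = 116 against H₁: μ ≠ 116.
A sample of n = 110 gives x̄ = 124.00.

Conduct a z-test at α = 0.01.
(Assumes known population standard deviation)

Answer: z = 5.5936, reject H₀

Derivation:
Standard error: SE = σ/√n = 15/√110 = 1.4302
z-statistic: z = (x̄ - μ₀)/SE = (124.00 - 116)/1.4302 = 5.5936
Critical value: ±2.576
p-value < 0.0001
Decision: reject H₀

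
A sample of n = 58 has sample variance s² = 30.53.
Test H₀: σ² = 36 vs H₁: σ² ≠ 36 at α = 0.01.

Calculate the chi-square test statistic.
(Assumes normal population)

df = n - 1 = 57
χ² = (n-1)s²/σ₀² = 57×30.53/36 = 48.3392
Critical values: χ²_{0.995,57} = 33.248, χ²_{0.005,57} = 88.236
Rejection region: χ² < 33.248 or χ² > 88.236
Decision: fail to reject H₀

Answer: χ² = 48.3392, fail to reject H₀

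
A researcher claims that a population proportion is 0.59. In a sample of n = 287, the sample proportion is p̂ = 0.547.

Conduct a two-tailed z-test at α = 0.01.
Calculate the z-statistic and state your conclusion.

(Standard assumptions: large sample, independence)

H₀: p = 0.59, H₁: p ≠ 0.59
Standard error: SE = √(p₀(1-p₀)/n) = √(0.59×0.41/287) = 0.029032
z-statistic: z = (p̂ - p₀)/SE = (0.547 - 0.59)/0.029032 = -1.4811
Critical value: z_0.005 = ±2.576
p-value = 0.1386
Decision: fail to reject H₀ at α = 0.01

Answer: z = -1.4811, fail to reject H₀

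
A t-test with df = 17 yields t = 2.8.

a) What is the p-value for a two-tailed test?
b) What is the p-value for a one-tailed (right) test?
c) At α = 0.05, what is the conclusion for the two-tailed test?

Answer: a) 0.0123, b) 0.0062, c) reject H₀

Derivation:
Using t-distribution with df = 17:
a) Two-tailed: p = 2×P(T > 2.8) = 0.0123
b) One-tailed: p = P(T > 2.8) = 0.0062
c) 0.0123 < 0.05, reject H₀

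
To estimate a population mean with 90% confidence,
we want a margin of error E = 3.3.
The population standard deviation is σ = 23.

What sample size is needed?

z_0.05 = 1.645
n = (z×σ/E)² = (1.645×23/3.3)²
n = 131.4497
Round up: n = 132

Answer: n = 132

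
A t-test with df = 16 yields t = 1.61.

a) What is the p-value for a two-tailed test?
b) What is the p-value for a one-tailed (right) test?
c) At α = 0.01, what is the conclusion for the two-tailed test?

Using t-distribution with df = 16:
a) Two-tailed: p = 2×P(T > 1.61) = 0.1269
b) One-tailed: p = P(T > 1.61) = 0.0635
c) 0.1269 ≥ 0.01, fail to reject H₀

Answer: a) 0.1269, b) 0.0635, c) fail to reject H₀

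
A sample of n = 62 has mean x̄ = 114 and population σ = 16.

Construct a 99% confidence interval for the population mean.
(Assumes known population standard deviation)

Answer: (108.7656, 119.2344)

Derivation:
Confidence level: 99%, α = 0.01
z_0.005 = 2.576
SE = σ/√n = 16/√62 = 2.0320
Margin of error = 2.576 × 2.0320 = 5.2344
CI: x̄ ± margin = 114 ± 5.2344
CI: (108.7656, 119.2344)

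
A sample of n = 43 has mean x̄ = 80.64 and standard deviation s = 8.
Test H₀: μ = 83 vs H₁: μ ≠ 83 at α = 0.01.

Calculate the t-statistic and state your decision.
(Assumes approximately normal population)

df = n - 1 = 42
SE = s/√n = 8/√43 = 1.2200
t = (x̄ - μ₀)/SE = (80.64 - 83)/1.2200 = -1.9344
Critical value: t_{0.005,42} = ±2.698
p-value ≈ 0.0598
Decision: fail to reject H₀

Answer: t = -1.9344, fail to reject H₀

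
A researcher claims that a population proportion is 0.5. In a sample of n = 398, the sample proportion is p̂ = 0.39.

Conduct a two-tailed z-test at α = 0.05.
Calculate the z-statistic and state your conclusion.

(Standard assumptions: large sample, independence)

Answer: z = -4.3889, reject H₀

Derivation:
H₀: p = 0.5, H₁: p ≠ 0.5
Standard error: SE = √(p₀(1-p₀)/n) = √(0.5×0.5/398) = 0.025063
z-statistic: z = (p̂ - p₀)/SE = (0.39 - 0.5)/0.025063 = -4.3889
Critical value: z_0.025 = ±1.960
p-value < 0.0001
Decision: reject H₀ at α = 0.05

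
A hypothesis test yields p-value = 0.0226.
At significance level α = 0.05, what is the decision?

Answer: reject H₀

Derivation:
Compare p-value to α:
0.0226 < 0.05
Decision: reject H₀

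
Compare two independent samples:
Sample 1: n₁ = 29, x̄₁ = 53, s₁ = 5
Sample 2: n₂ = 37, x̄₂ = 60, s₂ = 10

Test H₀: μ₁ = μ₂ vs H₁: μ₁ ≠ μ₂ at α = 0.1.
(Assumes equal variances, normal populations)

Pooled variance: s²_p = [28×5² + 36×10²]/(64) = 67.1875
s_p = 8.1968
SE = s_p×√(1/n₁ + 1/n₂) = 8.1968×√(1/29 + 1/37) = 2.0329
t = (x̄₁ - x̄₂)/SE = (53 - 60)/2.0329 = -3.4434
df = 64, t-critical = ±1.669
Decision: reject H₀

Answer: t = -3.4434, reject H₀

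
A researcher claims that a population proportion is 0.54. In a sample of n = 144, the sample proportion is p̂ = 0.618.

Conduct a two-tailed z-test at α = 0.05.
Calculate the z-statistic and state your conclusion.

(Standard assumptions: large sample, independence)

Answer: z = 1.8780, fail to reject H₀

Derivation:
H₀: p = 0.54, H₁: p ≠ 0.54
Standard error: SE = √(p₀(1-p₀)/n) = √(0.54×0.46/144) = 0.041533
z-statistic: z = (p̂ - p₀)/SE = (0.618 - 0.54)/0.041533 = 1.8780
Critical value: z_0.025 = ±1.960
p-value = 0.0604
Decision: fail to reject H₀ at α = 0.05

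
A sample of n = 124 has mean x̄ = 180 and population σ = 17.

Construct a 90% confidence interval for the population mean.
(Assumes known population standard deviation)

Confidence level: 90%, α = 0.1
z_0.05 = 1.645
SE = σ/√n = 17/√124 = 1.5266
Margin of error = 1.645 × 1.5266 = 2.5113
CI: x̄ ± margin = 180 ± 2.5113
CI: (177.4887, 182.5113)

Answer: (177.4887, 182.5113)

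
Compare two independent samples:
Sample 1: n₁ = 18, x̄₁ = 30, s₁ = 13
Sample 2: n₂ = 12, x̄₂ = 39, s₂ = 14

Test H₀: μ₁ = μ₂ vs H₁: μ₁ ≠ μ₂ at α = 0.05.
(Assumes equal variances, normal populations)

Pooled variance: s²_p = [17×13² + 11×14²]/(28) = 179.6071
s_p = 13.4018
SE = s_p×√(1/n₁ + 1/n₂) = 13.4018×√(1/18 + 1/12) = 4.9946
t = (x̄₁ - x̄₂)/SE = (30 - 39)/4.9946 = -1.8019
df = 28, t-critical = ±2.048
Decision: fail to reject H₀

Answer: t = -1.8019, fail to reject H₀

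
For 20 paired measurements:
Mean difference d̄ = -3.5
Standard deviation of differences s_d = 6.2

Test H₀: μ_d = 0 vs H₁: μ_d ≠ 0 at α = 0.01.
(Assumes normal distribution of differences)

Answer: t = -2.5245, fail to reject H₀

Derivation:
df = n - 1 = 19
SE = s_d/√n = 6.2/√20 = 1.3864
t = d̄/SE = -3.5/1.3864 = -2.5245
Critical value: t_{0.005,19} = ±2.861
p-value ≈ 0.0206
Decision: fail to reject H₀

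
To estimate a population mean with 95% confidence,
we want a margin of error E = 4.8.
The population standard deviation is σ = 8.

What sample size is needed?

z_0.025 = 1.960
n = (z×σ/E)² = (1.960×8/4.8)²
n = 10.6711
Round up: n = 11

Answer: n = 11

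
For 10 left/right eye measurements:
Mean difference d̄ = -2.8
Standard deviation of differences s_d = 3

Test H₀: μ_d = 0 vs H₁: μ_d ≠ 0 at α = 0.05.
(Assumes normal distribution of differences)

df = n - 1 = 9
SE = s_d/√n = 3/√10 = 0.9487
t = d̄/SE = -2.8/0.9487 = -2.9514
Critical value: t_{0.025,9} = ±2.262
p-value ≈ 0.0162
Decision: reject H₀

Answer: t = -2.9514, reject H₀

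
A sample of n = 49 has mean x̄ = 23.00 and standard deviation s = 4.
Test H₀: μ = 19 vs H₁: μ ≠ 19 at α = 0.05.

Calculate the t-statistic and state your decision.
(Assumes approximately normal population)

Answer: t = 7.0004, reject H₀

Derivation:
df = n - 1 = 48
SE = s/√n = 4/√49 = 0.5714
t = (x̄ - μ₀)/SE = (23.00 - 19)/0.5714 = 7.0004
Critical value: t_{0.025,48} = ±2.011
p-value < 0.0001
Decision: reject H₀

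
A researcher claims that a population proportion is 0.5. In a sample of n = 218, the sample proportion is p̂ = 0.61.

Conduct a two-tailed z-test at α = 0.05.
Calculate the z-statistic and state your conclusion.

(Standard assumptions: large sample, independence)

Answer: z = 3.2483, reject H₀

Derivation:
H₀: p = 0.5, H₁: p ≠ 0.5
Standard error: SE = √(p₀(1-p₀)/n) = √(0.5×0.5/218) = 0.033864
z-statistic: z = (p̂ - p₀)/SE = (0.61 - 0.5)/0.033864 = 3.2483
Critical value: z_0.025 = ±1.960
p-value = 0.0012
Decision: reject H₀ at α = 0.05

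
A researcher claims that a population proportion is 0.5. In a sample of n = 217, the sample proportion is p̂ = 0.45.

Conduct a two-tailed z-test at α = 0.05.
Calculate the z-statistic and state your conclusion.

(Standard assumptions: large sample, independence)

Answer: z = -1.4731, fail to reject H₀

Derivation:
H₀: p = 0.5, H₁: p ≠ 0.5
Standard error: SE = √(p₀(1-p₀)/n) = √(0.5×0.5/217) = 0.033942
z-statistic: z = (p̂ - p₀)/SE = (0.45 - 0.5)/0.033942 = -1.4731
Critical value: z_0.025 = ±1.960
p-value = 0.1407
Decision: fail to reject H₀ at α = 0.05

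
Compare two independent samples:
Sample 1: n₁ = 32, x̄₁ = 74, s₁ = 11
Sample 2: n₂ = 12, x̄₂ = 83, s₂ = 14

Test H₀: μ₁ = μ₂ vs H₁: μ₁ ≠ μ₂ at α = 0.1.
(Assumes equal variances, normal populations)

Answer: t = -2.2419, reject H₀

Derivation:
Pooled variance: s²_p = [31×11² + 11×14²]/(42) = 140.6429
s_p = 11.8593
SE = s_p×√(1/n₁ + 1/n₂) = 11.8593×√(1/32 + 1/12) = 4.0144
t = (x̄₁ - x̄₂)/SE = (74 - 83)/4.0144 = -2.2419
df = 42, t-critical = ±1.682
Decision: reject H₀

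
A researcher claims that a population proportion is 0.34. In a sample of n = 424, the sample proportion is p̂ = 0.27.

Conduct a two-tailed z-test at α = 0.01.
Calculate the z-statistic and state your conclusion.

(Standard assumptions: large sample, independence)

H₀: p = 0.34, H₁: p ≠ 0.34
Standard error: SE = √(p₀(1-p₀)/n) = √(0.34×0.66/424) = 0.023005
z-statistic: z = (p̂ - p₀)/SE = (0.27 - 0.34)/0.023005 = -3.0428
Critical value: z_0.005 = ±2.576
p-value = 0.0023
Decision: reject H₀ at α = 0.01

Answer: z = -3.0428, reject H₀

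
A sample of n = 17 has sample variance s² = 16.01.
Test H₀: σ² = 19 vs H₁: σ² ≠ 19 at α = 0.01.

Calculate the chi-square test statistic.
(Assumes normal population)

Answer: χ² = 13.4821, fail to reject H₀

Derivation:
df = n - 1 = 16
χ² = (n-1)s²/σ₀² = 16×16.01/19 = 13.4821
Critical values: χ²_{0.995,16} = 5.142, χ²_{0.005,16} = 34.267
Rejection region: χ² < 5.142 or χ² > 34.267
Decision: fail to reject H₀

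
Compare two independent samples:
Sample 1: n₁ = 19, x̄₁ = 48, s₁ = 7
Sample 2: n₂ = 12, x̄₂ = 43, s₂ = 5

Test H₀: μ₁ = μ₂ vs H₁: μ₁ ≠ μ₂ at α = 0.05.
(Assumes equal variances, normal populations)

Answer: t = 2.1468, reject H₀

Derivation:
Pooled variance: s²_p = [18×7² + 11×5²]/(29) = 39.8966
s_p = 6.3164
SE = s_p×√(1/n₁ + 1/n₂) = 6.3164×√(1/19 + 1/12) = 2.3291
t = (x̄₁ - x̄₂)/SE = (48 - 43)/2.3291 = 2.1468
df = 29, t-critical = ±2.045
Decision: reject H₀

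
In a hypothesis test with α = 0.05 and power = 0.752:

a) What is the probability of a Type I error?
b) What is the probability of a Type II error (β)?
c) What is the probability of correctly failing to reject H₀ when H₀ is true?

Answer: a) 0.05, b) 0.248, c) 0.95

Derivation:
a) Type I error probability = α = 0.05
b) Power = P(reject H₀ | H₁ true) = 1 - β = 0.752, so Type II error probability = β = 1 - Power = 0.248
c) P(fail to reject H₀ | H₀ true) = 1 - α = 0.95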